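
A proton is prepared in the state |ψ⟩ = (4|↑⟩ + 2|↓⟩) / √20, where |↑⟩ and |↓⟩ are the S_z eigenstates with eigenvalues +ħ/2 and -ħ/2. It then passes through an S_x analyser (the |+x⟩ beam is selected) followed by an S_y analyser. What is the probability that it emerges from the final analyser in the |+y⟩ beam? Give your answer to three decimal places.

0.450

First analyser (S_x): P(|+x⟩) = |⟨+x|ψ⟩|² = 36/40.
After stage 1 the state is |+x⟩; P(|+y⟩) = |⟨+y|+x⟩|² = 1/2.
Joint probability = 36/40 × 1/2 = 0.450.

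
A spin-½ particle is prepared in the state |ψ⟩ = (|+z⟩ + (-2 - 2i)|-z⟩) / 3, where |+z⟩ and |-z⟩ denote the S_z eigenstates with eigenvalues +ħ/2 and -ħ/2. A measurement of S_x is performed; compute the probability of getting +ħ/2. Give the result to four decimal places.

|+x⟩ = (|+z⟩ + |-z⟩)/√2, so ⟨+x|ψ⟩ = (-1 - 2i) / (√2·3).
P = |-1 - 2i|² / 18 = 5/18.

0.2778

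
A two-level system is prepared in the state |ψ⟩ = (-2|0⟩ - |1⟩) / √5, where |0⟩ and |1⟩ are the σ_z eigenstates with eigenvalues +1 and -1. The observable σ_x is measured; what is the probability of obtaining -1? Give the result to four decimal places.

|-x⟩ = (|0⟩ - |1⟩)/√2, so ⟨-x|ψ⟩ = (-1) / (√2·√5).
P = |-1|² / 10 = 1/10.

0.1000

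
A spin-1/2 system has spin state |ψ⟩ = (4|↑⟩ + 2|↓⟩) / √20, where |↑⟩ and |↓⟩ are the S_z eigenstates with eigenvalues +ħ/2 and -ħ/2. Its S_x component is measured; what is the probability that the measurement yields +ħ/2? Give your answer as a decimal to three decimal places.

|+x⟩ = (|↑⟩ + |↓⟩)/√2, so ⟨+x|ψ⟩ = (6) / (√2·√20).
P = |6|² / 40 = 36/40.

0.900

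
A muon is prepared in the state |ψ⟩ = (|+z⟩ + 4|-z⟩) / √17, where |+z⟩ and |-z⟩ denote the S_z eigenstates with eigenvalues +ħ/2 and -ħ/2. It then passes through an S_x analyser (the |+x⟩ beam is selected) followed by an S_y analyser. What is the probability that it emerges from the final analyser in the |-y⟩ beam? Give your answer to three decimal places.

First analyser (S_x): P(|+x⟩) = |⟨+x|ψ⟩|² = 25/34.
After stage 1 the state is |+x⟩; P(|-y⟩) = |⟨-y|+x⟩|² = 1/2.
Joint probability = 25/34 × 1/2 = 0.368.

0.368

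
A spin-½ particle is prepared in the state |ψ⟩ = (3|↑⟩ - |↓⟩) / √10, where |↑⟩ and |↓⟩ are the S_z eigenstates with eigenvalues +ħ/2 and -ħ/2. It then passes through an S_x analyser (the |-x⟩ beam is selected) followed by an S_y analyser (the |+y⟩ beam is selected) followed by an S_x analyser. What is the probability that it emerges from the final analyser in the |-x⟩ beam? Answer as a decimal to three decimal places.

0.200

First analyser (S_x): P(|-x⟩) = |⟨-x|ψ⟩|² = 16/20.
After stage 1 the state is |-x⟩; P(|+y⟩) = |⟨+y|-x⟩|² = 1/2.
After stage 2 the state is |+y⟩; P(|-x⟩) = |⟨-x|+y⟩|² = 1/2.
Joint probability = 16/20 × 1/2 × 1/2 = 0.200.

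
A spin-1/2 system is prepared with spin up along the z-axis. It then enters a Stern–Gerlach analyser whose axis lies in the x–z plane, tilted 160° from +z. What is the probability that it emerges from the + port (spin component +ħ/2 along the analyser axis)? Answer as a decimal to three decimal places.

For spin-½, the probability of finding spin-up along an axis at angle θ to the initial spin direction is cos²(θ/2); spin-down is sin²(θ/2).
θ = 160°, so P = cos²(80°) ≈ 0.030.

0.030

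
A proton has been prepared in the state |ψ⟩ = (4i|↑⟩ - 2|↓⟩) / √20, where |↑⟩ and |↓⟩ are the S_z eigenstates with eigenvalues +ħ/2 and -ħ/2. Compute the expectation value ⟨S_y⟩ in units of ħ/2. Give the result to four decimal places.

⟨σ_y⟩ = 2 Im(a* b)/(|a|²+|b|²) with a = 4i, b = -2.
a* b = 8i, so ⟨σ_y⟩ = 16/20.
⟨S_y⟩ = (ħ/2)·⟨σ_y⟩.

0.8000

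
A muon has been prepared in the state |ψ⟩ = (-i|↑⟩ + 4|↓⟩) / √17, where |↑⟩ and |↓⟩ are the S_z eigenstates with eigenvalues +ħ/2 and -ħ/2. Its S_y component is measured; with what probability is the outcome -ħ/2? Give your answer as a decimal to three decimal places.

0.265

|-y⟩ = (|↑⟩ - i|↓⟩)/√2, so ⟨-y|ψ⟩ = (3i) / (√2·√17).
P = |3i|² / 34 = 9/34.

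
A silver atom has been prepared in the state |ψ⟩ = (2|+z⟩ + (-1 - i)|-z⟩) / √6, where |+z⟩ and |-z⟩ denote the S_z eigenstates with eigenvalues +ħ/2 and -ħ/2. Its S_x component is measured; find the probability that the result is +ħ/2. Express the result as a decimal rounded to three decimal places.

0.167

|+x⟩ = (|+z⟩ + |-z⟩)/√2, so ⟨+x|ψ⟩ = (1 - i) / (√2·√6).
P = |1 - i|² / 12 = 2/12.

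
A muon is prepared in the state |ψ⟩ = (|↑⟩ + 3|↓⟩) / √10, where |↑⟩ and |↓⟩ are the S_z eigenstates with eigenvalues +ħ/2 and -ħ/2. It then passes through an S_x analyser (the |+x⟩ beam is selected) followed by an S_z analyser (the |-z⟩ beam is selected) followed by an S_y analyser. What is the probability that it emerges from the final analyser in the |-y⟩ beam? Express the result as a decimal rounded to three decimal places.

0.200

First analyser (S_x): P(|+x⟩) = |⟨+x|ψ⟩|² = 16/20.
After stage 1 the state is |+x⟩; P(|-z⟩) = |⟨-z|+x⟩|² = 1/2.
After stage 2 the state is |-z⟩; P(|-y⟩) = |⟨-y|-z⟩|² = 1/2.
Joint probability = 16/20 × 1/2 × 1/2 = 0.200.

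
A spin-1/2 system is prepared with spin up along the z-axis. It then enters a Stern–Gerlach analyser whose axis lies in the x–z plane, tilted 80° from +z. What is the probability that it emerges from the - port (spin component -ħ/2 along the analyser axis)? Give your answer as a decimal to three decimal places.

0.413

For spin-½, the probability of finding spin-up along an axis at angle θ to the initial spin direction is cos²(θ/2); spin-down is sin²(θ/2).
θ = 80°, so P = sin²(40°) ≈ 0.413.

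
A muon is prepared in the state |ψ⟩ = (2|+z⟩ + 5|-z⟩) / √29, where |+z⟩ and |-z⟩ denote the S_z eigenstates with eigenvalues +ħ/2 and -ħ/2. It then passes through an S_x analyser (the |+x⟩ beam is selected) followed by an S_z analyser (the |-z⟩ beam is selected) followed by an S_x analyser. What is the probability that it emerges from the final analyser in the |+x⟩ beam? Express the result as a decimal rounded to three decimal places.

0.211

First analyser (S_x): P(|+x⟩) = |⟨+x|ψ⟩|² = 49/58.
After stage 1 the state is |+x⟩; P(|-z⟩) = |⟨-z|+x⟩|² = 1/2.
After stage 2 the state is |-z⟩; P(|+x⟩) = |⟨+x|-z⟩|² = 1/2.
Joint probability = 49/58 × 1/2 × 1/2 = 0.211.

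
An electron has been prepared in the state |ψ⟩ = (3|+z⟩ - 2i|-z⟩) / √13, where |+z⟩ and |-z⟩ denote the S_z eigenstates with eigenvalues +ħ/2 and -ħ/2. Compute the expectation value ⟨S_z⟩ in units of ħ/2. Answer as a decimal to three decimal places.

⟨σ_z⟩ = |a|² - |b|² divided by |a|²+|b|², with a, b the |+z⟩, |-z⟩ amplitudes.
= (9 - 4)/13 = 5/13.
⟨S_z⟩ = (ħ/2)·⟨σ_z⟩.

0.385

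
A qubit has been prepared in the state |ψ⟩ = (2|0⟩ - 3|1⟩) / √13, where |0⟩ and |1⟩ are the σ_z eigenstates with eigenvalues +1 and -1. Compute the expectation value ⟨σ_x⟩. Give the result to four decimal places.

⟨σ_x⟩ = 2 Re(a* b)/(|a|²+|b|²) with a = 2, b = -3.
a* b = -6, so ⟨σ_x⟩ = -12/13.

-0.9231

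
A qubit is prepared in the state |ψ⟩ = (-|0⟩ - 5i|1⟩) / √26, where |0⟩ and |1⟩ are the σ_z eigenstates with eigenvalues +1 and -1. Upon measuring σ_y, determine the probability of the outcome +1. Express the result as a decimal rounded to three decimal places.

|+y⟩ = (|0⟩ + i|1⟩)/√2, so ⟨+y|ψ⟩ = (-6) / (√2·√26).
P = |-6|² / 52 = 36/52.

0.692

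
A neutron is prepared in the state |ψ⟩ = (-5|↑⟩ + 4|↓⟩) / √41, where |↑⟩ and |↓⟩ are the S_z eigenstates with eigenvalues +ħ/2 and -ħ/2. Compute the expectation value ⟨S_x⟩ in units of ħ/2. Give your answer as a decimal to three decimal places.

-0.976

⟨σ_x⟩ = 2 Re(a* b)/(|a|²+|b|²) with a = -5, b = 4.
a* b = -20, so ⟨σ_x⟩ = -40/41.
⟨S_x⟩ = (ħ/2)·⟨σ_x⟩.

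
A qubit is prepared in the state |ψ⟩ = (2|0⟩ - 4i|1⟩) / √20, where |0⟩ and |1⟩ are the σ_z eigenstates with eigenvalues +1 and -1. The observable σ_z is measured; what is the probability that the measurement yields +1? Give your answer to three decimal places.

The +1 outcome corresponds to |0⟩. Its amplitude in |ψ⟩ is 2/√20.
P = |2|² / 20 = 4/20.

0.200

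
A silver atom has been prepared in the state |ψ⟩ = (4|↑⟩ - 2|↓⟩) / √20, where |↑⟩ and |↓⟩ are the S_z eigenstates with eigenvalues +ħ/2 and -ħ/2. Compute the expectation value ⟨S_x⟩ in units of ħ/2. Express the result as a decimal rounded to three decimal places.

-0.800

⟨σ_x⟩ = 2 Re(a* b)/(|a|²+|b|²) with a = 4, b = -2.
a* b = -8, so ⟨σ_x⟩ = -16/20.
⟨S_x⟩ = (ħ/2)·⟨σ_x⟩.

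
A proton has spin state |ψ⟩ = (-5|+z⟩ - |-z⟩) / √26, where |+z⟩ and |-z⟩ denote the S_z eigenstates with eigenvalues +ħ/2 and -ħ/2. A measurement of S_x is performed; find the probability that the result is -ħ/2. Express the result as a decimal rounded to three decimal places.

|-x⟩ = (|+z⟩ - |-z⟩)/√2, so ⟨-x|ψ⟩ = (-4) / (√2·√26).
P = |-4|² / 52 = 16/52.

0.308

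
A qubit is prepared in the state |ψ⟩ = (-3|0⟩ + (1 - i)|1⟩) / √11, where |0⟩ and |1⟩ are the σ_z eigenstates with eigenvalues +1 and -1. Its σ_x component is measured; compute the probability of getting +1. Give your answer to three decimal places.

0.227

|+x⟩ = (|0⟩ + |1⟩)/√2, so ⟨+x|ψ⟩ = (-2 - i) / (√2·√11).
P = |-2 - i|² / 22 = 5/22.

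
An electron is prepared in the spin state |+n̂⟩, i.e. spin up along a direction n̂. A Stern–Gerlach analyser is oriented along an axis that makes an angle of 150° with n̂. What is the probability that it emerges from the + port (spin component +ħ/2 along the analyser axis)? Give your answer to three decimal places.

For spin-½, the probability of finding spin-up along an axis at angle θ to the initial spin direction is cos²(θ/2); spin-down is sin²(θ/2).
θ = 150°, so P = cos²(75°) ≈ 0.067.

0.067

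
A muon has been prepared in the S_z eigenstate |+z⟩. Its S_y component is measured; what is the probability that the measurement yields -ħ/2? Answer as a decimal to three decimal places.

0.500

In the S_z basis, |+z⟩ = |+z⟩ and |-y⟩ = (|+z⟩ - i|-z⟩)/√2.
|⟨-y|+z⟩|² = 1/2.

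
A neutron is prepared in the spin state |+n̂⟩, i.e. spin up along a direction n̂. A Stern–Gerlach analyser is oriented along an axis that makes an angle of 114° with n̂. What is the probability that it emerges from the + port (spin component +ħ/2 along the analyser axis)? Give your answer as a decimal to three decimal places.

For spin-½, the probability of finding spin-up along an axis at angle θ to the initial spin direction is cos²(θ/2); spin-down is sin²(θ/2).
θ = 114°, so P = cos²(57°) ≈ 0.297.

0.297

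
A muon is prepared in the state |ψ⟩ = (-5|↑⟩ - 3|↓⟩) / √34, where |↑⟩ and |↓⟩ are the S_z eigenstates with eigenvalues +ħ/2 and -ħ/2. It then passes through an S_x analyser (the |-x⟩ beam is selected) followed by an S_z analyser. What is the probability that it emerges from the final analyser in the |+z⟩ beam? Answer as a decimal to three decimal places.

First analyser (S_x): P(|-x⟩) = |⟨-x|ψ⟩|² = 4/68.
After stage 1 the state is |-x⟩; P(|+z⟩) = |⟨+z|-x⟩|² = 1/2.
Joint probability = 4/68 × 1/2 = 0.029.

0.029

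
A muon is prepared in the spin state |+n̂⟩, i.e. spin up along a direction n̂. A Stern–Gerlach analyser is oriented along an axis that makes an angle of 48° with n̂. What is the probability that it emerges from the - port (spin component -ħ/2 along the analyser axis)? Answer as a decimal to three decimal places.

0.165

For spin-½, the probability of finding spin-up along an axis at angle θ to the initial spin direction is cos²(θ/2); spin-down is sin²(θ/2).
θ = 48°, so P = sin²(24°) ≈ 0.165.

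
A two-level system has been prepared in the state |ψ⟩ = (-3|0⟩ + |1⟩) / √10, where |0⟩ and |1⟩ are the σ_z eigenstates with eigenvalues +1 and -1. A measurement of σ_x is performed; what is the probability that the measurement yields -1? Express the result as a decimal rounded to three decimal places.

0.800

|-x⟩ = (|0⟩ - |1⟩)/√2, so ⟨-x|ψ⟩ = (-4) / (√2·√10).
P = |-4|² / 20 = 16/20.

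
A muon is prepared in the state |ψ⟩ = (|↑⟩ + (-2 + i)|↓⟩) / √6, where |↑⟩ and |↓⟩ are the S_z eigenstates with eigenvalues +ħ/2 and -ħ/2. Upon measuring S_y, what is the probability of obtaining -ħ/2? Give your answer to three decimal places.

0.333

|-y⟩ = (|↑⟩ - i|↓⟩)/√2, so ⟨-y|ψ⟩ = (-2i) / (√2·√6).
P = |-2i|² / 12 = 4/12.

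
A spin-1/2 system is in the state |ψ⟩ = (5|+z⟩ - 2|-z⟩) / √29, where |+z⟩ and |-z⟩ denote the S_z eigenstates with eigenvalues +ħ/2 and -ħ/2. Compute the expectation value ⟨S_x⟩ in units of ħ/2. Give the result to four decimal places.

⟨σ_x⟩ = 2 Re(a* b)/(|a|²+|b|²) with a = 5, b = -2.
a* b = -10, so ⟨σ_x⟩ = -20/29.
⟨S_x⟩ = (ħ/2)·⟨σ_x⟩.

-0.6897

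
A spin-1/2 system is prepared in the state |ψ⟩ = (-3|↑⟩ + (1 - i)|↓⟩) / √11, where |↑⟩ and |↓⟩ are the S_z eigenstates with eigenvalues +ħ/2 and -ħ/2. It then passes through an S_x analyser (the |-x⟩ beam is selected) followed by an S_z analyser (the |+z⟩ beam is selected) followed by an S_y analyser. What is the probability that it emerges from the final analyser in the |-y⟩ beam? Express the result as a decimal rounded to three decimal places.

0.193

First analyser (S_x): P(|-x⟩) = |⟨-x|ψ⟩|² = 17/22.
After stage 1 the state is |-x⟩; P(|+z⟩) = |⟨+z|-x⟩|² = 1/2.
After stage 2 the state is |+z⟩; P(|-y⟩) = |⟨-y|+z⟩|² = 1/2.
Joint probability = 17/22 × 1/2 × 1/2 = 0.193.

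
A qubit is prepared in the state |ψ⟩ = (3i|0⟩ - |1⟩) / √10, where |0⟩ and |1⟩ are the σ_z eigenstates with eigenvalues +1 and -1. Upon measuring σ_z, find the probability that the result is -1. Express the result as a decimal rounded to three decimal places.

The -1 outcome corresponds to |1⟩. Its amplitude in |ψ⟩ is -1/√10.
P = |-1|² / 10 = 1/10.

0.100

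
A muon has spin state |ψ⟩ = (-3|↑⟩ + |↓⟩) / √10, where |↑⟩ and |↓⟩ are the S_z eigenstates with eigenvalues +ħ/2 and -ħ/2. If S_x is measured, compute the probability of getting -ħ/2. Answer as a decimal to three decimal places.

0.800

|-x⟩ = (|↑⟩ - |↓⟩)/√2, so ⟨-x|ψ⟩ = (-4) / (√2·√10).
P = |-4|² / 20 = 16/20.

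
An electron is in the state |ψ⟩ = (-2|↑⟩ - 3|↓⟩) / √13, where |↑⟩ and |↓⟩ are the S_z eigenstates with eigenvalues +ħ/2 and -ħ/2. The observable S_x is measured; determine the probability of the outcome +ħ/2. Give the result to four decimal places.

|+x⟩ = (|↑⟩ + |↓⟩)/√2, so ⟨+x|ψ⟩ = (-5) / (√2·√13).
P = |-5|² / 26 = 25/26.

0.9615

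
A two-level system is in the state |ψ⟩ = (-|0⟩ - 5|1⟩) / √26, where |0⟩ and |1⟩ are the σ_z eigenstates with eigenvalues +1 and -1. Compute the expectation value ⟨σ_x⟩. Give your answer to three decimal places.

⟨σ_x⟩ = 2 Re(a* b)/(|a|²+|b|²) with a = -1, b = -5.
a* b = 5, so ⟨σ_x⟩ = 10/26.

0.385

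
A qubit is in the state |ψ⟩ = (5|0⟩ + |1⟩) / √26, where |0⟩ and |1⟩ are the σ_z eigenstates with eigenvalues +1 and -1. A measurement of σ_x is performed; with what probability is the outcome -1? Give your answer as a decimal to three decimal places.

|-x⟩ = (|0⟩ - |1⟩)/√2, so ⟨-x|ψ⟩ = (4) / (√2·√26).
P = |4|² / 52 = 16/52.

0.308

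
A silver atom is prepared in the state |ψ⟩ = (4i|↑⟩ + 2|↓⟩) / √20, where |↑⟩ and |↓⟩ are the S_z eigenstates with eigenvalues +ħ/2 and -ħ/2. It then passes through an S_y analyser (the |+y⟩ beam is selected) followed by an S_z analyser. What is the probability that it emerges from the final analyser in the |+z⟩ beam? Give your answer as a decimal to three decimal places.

First analyser (S_y): P(|+y⟩) = |⟨+y|ψ⟩|² = 4/40.
After stage 1 the state is |+y⟩; P(|+z⟩) = |⟨+z|+y⟩|² = 1/2.
Joint probability = 4/40 × 1/2 = 0.050.

0.050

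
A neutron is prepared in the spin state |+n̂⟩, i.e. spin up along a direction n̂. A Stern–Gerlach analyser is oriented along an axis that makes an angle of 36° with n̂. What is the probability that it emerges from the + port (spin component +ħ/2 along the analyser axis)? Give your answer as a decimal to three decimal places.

0.905

For spin-½, the probability of finding spin-up along an axis at angle θ to the initial spin direction is cos²(θ/2); spin-down is sin²(θ/2).
θ = 36°, so P = cos²(18°) ≈ 0.905.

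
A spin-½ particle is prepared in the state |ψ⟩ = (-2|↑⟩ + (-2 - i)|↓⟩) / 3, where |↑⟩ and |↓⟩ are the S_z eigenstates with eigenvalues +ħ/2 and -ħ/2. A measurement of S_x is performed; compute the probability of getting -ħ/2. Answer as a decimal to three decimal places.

|-x⟩ = (|↑⟩ - |↓⟩)/√2, so ⟨-x|ψ⟩ = (i) / (√2·3).
P = |i|² / 18 = 1/18.

0.056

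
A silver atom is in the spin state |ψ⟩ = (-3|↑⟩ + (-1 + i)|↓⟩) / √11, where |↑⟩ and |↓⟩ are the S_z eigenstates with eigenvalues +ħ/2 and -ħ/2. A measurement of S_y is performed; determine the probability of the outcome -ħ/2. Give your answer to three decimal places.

|-y⟩ = (|↑⟩ - i|↓⟩)/√2, so ⟨-y|ψ⟩ = (-4 - i) / (√2·√11).
P = |-4 - i|² / 22 = 17/22.

0.773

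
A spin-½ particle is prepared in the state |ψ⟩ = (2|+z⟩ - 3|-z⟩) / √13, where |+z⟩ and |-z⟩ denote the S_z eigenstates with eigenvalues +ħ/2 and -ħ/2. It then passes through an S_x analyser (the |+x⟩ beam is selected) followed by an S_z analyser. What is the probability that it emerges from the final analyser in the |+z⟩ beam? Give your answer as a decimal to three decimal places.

First analyser (S_x): P(|+x⟩) = |⟨+x|ψ⟩|² = 1/26.
After stage 1 the state is |+x⟩; P(|+z⟩) = |⟨+z|+x⟩|² = 1/2.
Joint probability = 1/26 × 1/2 = 0.019.

0.019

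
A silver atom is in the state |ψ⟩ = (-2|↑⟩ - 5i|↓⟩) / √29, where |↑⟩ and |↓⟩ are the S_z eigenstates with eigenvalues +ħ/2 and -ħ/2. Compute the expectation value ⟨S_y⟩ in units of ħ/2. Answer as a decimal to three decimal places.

⟨σ_y⟩ = 2 Im(a* b)/(|a|²+|b|²) with a = -2, b = -5i.
a* b = 10i, so ⟨σ_y⟩ = 20/29.
⟨S_y⟩ = (ħ/2)·⟨σ_y⟩.

0.690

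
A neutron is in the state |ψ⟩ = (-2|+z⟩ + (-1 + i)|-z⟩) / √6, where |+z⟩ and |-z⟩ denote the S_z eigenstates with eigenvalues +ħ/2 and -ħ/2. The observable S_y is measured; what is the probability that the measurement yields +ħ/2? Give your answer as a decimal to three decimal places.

|+y⟩ = (|+z⟩ + i|-z⟩)/√2, so ⟨+y|ψ⟩ = (-1 + i) / (√2·√6).
P = |-1 + i|² / 12 = 2/12.

0.167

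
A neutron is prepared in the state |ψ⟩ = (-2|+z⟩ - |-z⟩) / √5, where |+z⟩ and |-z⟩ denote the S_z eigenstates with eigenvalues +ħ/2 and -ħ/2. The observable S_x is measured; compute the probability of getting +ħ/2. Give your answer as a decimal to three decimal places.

0.900

|+x⟩ = (|+z⟩ + |-z⟩)/√2, so ⟨+x|ψ⟩ = (-3) / (√2·√5).
P = |-3|² / 10 = 9/10.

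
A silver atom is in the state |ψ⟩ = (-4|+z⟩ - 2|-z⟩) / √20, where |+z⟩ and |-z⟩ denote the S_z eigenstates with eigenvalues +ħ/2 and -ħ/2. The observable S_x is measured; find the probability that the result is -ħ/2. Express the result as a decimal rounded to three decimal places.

|-x⟩ = (|+z⟩ - |-z⟩)/√2, so ⟨-x|ψ⟩ = (-2) / (√2·√20).
P = |-2|² / 40 = 4/40.

0.100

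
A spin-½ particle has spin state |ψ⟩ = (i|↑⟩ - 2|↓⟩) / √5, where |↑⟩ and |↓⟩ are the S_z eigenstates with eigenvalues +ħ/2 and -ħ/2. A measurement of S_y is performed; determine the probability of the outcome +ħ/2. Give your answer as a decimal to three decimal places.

|+y⟩ = (|↑⟩ + i|↓⟩)/√2, so ⟨+y|ψ⟩ = (3i) / (√2·√5).
P = |3i|² / 10 = 9/10.

0.900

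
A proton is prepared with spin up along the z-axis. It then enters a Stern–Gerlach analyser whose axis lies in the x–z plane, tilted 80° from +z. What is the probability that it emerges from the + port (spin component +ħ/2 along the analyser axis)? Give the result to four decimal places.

0.5868

For spin-½, the probability of finding spin-up along an axis at angle θ to the initial spin direction is cos²(θ/2); spin-down is sin²(θ/2).
θ = 80°, so P = cos²(40°) ≈ 0.5868.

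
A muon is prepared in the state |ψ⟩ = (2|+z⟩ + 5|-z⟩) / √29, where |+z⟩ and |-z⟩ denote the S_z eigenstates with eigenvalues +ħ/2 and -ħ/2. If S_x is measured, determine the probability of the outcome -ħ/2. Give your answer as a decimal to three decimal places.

0.155

|-x⟩ = (|+z⟩ - |-z⟩)/√2, so ⟨-x|ψ⟩ = (-3) / (√2·√29).
P = |-3|² / 58 = 9/58.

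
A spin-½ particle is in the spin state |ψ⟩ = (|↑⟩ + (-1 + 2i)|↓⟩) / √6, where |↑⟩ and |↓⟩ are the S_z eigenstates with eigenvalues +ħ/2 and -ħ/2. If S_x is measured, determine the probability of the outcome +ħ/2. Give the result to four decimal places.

0.3333

|+x⟩ = (|↑⟩ + |↓⟩)/√2, so ⟨+x|ψ⟩ = (2i) / (√2·√6).
P = |2i|² / 12 = 4/12.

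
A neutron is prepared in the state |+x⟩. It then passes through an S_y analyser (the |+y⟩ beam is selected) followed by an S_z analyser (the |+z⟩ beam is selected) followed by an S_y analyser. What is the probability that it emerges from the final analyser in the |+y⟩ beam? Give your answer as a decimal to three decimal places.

0.125

First analyser (S_y): from |+x⟩, P(|+y⟩) = 1/2.
After stage 1 the state is |+y⟩; P(|+z⟩) = |⟨+z|+y⟩|² = 1/2.
After stage 2 the state is |+z⟩; P(|+y⟩) = |⟨+y|+z⟩|² = 1/2.
Joint probability = 1/2 × 1/2 × 1/2 = 0.125.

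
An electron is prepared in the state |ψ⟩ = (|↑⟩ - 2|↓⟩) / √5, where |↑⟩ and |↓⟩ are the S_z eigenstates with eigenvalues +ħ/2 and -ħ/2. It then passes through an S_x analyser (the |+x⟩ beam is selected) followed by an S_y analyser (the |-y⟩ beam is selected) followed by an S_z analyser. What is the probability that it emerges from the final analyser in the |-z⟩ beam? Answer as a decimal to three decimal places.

First analyser (S_x): P(|+x⟩) = |⟨+x|ψ⟩|² = 1/10.
After stage 1 the state is |+x⟩; P(|-y⟩) = |⟨-y|+x⟩|² = 1/2.
After stage 2 the state is |-y⟩; P(|-z⟩) = |⟨-z|-y⟩|² = 1/2.
Joint probability = 1/10 × 1/2 × 1/2 = 0.025.

0.025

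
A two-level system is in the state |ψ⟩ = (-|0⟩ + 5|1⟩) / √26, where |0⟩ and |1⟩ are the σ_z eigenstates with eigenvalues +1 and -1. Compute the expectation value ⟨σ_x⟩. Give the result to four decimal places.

-0.3846

⟨σ_x⟩ = 2 Re(a* b)/(|a|²+|b|²) with a = -1, b = 5.
a* b = -5, so ⟨σ_x⟩ = -10/26.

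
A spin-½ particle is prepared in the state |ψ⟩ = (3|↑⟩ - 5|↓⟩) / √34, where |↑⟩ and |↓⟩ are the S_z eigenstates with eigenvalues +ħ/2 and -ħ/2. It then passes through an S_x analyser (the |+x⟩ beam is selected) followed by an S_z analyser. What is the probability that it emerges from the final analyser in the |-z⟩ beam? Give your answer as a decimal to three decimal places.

First analyser (S_x): P(|+x⟩) = |⟨+x|ψ⟩|² = 4/68.
After stage 1 the state is |+x⟩; P(|-z⟩) = |⟨-z|+x⟩|² = 1/2.
Joint probability = 4/68 × 1/2 = 0.029.

0.029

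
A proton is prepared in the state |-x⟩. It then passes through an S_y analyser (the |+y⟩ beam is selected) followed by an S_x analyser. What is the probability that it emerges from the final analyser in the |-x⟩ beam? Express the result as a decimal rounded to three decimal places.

First analyser (S_y): from |-x⟩, P(|+y⟩) = 1/2.
After stage 1 the state is |+y⟩; P(|-x⟩) = |⟨-x|+y⟩|² = 1/2.
Joint probability = 1/2 × 1/2 = 0.250.

0.250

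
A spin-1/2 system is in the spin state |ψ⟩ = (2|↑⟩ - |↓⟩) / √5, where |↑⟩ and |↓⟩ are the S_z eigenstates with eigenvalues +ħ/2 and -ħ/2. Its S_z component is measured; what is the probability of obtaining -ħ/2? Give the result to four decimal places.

0.2000

The -ħ/2 outcome corresponds to |↓⟩. Its amplitude in |ψ⟩ is -1/√5.
P = |-1|² / 5 = 1/5.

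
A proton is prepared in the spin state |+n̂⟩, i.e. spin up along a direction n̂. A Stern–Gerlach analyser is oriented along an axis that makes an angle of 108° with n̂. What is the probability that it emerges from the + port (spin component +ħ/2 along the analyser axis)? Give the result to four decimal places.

For spin-½, the probability of finding spin-up along an axis at angle θ to the initial spin direction is cos²(θ/2); spin-down is sin²(θ/2).
θ = 108°, so P = cos²(54°) ≈ 0.3455.

0.3455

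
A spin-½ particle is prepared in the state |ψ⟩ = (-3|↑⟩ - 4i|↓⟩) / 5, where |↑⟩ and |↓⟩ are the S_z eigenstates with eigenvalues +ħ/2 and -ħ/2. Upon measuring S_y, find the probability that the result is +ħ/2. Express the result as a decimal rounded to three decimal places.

|+y⟩ = (|↑⟩ + i|↓⟩)/√2, so ⟨+y|ψ⟩ = (-7) / (√2·5).
P = |-7|² / 50 = 49/50.

0.980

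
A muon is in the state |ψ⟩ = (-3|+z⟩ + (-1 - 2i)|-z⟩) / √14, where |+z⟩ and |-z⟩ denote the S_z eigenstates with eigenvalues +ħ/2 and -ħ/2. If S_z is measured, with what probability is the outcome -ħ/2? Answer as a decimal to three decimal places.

0.357

The -ħ/2 outcome corresponds to |-z⟩. Its amplitude in |ψ⟩ is (-1 - 2i)/√14.
P = |-1 - 2i|² / 14 = 5/14.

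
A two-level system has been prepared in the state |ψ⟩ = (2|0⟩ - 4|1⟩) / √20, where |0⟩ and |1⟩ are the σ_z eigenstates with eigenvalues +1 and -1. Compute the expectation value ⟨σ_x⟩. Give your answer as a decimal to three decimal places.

⟨σ_x⟩ = 2 Re(a* b)/(|a|²+|b|²) with a = 2, b = -4.
a* b = -8, so ⟨σ_x⟩ = -16/20.

-0.800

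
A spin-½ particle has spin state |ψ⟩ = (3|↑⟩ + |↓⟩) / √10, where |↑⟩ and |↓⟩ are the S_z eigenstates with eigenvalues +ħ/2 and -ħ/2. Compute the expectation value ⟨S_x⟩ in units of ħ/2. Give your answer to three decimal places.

0.600

⟨σ_x⟩ = 2 Re(a* b)/(|a|²+|b|²) with a = 3, b = 1.
a* b = 3, so ⟨σ_x⟩ = 6/10.
⟨S_x⟩ = (ħ/2)·⟨σ_x⟩.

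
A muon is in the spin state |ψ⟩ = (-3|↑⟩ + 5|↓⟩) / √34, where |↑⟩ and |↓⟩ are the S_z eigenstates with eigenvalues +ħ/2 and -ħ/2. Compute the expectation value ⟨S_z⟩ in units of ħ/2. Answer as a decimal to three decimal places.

-0.471

⟨σ_z⟩ = |a|² - |b|² divided by |a|²+|b|², with a, b the |↑⟩, |↓⟩ amplitudes.
= (9 - 25)/34 = -16/34.
⟨S_z⟩ = (ħ/2)·⟨σ_z⟩.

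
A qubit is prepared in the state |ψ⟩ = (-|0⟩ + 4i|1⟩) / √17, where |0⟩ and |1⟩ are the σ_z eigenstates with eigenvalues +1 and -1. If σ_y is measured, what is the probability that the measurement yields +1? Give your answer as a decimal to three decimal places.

0.265

|+y⟩ = (|0⟩ + i|1⟩)/√2, so ⟨+y|ψ⟩ = (3) / (√2·√17).
P = |3|² / 34 = 9/34.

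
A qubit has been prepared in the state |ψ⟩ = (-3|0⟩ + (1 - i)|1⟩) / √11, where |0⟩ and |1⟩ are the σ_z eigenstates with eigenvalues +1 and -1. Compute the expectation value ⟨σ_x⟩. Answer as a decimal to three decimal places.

-0.545

⟨σ_x⟩ = 2 Re(a* b)/(|a|²+|b|²) with a = -3, b = (1 - i).
a* b = (-3 + 3i), so ⟨σ_x⟩ = -6/11.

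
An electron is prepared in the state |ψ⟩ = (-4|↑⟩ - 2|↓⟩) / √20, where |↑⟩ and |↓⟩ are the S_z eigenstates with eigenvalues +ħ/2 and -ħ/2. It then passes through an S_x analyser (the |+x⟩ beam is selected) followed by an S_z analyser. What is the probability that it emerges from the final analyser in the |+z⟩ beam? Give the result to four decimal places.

0.4500

First analyser (S_x): P(|+x⟩) = |⟨+x|ψ⟩|² = 36/40.
After stage 1 the state is |+x⟩; P(|+z⟩) = |⟨+z|+x⟩|² = 1/2.
Joint probability = 36/40 × 1/2 = 0.4500.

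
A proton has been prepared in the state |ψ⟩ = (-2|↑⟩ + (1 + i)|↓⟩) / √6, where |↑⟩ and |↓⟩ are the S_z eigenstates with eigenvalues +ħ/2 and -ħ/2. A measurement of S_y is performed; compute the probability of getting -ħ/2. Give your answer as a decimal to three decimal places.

0.833

|-y⟩ = (|↑⟩ - i|↓⟩)/√2, so ⟨-y|ψ⟩ = (-3 + i) / (√2·√6).
P = |-3 + i|² / 12 = 10/12.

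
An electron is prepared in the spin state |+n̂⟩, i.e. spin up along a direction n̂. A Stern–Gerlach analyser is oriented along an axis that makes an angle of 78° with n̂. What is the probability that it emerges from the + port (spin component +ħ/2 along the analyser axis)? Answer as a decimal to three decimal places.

0.604

For spin-½, the probability of finding spin-up along an axis at angle θ to the initial spin direction is cos²(θ/2); spin-down is sin²(θ/2).
θ = 78°, so P = cos²(39°) ≈ 0.604.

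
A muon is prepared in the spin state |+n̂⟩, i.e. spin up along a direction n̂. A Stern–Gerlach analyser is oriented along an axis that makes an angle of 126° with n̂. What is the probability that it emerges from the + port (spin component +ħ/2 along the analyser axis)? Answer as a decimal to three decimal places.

0.206

For spin-½, the probability of finding spin-up along an axis at angle θ to the initial spin direction is cos²(θ/2); spin-down is sin²(θ/2).
θ = 126°, so P = cos²(63°) ≈ 0.206.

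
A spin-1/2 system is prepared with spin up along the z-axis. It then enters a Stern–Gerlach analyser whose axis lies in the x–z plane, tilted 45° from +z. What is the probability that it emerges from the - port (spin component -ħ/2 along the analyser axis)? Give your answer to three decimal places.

For spin-½, the probability of finding spin-up along an axis at angle θ to the initial spin direction is cos²(θ/2); spin-down is sin²(θ/2).
θ = 45°, so P = sin²(22.5°) ≈ 0.146.

0.146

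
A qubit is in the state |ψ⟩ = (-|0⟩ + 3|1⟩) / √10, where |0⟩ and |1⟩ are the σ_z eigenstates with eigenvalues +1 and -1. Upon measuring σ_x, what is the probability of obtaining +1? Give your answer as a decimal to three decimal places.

0.200

|+x⟩ = (|0⟩ + |1⟩)/√2, so ⟨+x|ψ⟩ = (2) / (√2·√10).
P = |2|² / 20 = 4/20.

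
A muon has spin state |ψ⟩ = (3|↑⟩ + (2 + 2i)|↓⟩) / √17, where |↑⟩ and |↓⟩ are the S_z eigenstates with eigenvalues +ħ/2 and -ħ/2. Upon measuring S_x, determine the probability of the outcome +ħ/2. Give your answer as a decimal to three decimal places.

|+x⟩ = (|↑⟩ + |↓⟩)/√2, so ⟨+x|ψ⟩ = (5 + 2i) / (√2·√17).
P = |5 + 2i|² / 34 = 29/34.

0.853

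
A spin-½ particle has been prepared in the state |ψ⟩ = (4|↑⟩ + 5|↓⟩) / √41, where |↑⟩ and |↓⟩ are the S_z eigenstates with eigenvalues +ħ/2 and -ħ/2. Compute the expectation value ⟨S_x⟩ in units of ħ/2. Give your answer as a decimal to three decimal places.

⟨σ_x⟩ = 2 Re(a* b)/(|a|²+|b|²) with a = 4, b = 5.
a* b = 20, so ⟨σ_x⟩ = 40/41.
⟨S_x⟩ = (ħ/2)·⟨σ_x⟩.

0.976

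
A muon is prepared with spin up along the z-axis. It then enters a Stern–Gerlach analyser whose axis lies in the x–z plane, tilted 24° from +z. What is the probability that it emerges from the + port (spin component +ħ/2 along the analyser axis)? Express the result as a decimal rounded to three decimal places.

For spin-½, the probability of finding spin-up along an axis at angle θ to the initial spin direction is cos²(θ/2); spin-down is sin²(θ/2).
θ = 24°, so P = cos²(12°) ≈ 0.957.

0.957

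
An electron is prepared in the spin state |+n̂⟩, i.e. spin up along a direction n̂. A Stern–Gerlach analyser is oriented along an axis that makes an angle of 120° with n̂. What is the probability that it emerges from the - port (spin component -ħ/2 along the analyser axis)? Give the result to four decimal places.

For spin-½, the probability of finding spin-up along an axis at angle θ to the initial spin direction is cos²(θ/2); spin-down is sin²(θ/2).
θ = 120°, so P = sin²(60°) ≈ 0.7500.

0.7500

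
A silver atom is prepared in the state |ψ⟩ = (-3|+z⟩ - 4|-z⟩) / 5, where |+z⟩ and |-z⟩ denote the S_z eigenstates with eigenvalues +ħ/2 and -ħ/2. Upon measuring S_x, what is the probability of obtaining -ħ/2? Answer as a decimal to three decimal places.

0.020

|-x⟩ = (|+z⟩ - |-z⟩)/√2, so ⟨-x|ψ⟩ = (1) / (√2·5).
P = |1|² / 50 = 1/50.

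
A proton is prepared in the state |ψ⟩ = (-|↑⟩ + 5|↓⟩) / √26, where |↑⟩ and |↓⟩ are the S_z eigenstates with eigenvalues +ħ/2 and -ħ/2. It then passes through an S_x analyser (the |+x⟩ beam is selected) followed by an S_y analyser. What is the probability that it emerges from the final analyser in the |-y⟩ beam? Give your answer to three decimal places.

First analyser (S_x): P(|+x⟩) = |⟨+x|ψ⟩|² = 16/52.
After stage 1 the state is |+x⟩; P(|-y⟩) = |⟨-y|+x⟩|² = 1/2.
Joint probability = 16/52 × 1/2 = 0.154.

0.154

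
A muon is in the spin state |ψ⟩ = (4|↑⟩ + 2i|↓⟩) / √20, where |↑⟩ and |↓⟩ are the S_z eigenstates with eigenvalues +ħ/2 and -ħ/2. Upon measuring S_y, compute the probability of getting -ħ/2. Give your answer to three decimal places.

0.100

|-y⟩ = (|↑⟩ - i|↓⟩)/√2, so ⟨-y|ψ⟩ = (2) / (√2·√20).
P = |2|² / 40 = 4/40.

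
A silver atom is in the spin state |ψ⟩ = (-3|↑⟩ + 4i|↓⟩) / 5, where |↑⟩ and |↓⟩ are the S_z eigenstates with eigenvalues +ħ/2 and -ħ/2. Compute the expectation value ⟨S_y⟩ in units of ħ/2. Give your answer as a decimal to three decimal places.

-0.960

⟨σ_y⟩ = 2 Im(a* b)/(|a|²+|b|²) with a = -3, b = 4i.
a* b = -12i, so ⟨σ_y⟩ = -24/25.
⟨S_y⟩ = (ħ/2)·⟨σ_y⟩.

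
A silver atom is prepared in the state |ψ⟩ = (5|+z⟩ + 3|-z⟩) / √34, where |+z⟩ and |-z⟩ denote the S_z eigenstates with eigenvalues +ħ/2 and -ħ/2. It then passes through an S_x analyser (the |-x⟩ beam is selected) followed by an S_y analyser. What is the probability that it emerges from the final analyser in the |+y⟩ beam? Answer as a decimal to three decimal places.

First analyser (S_x): P(|-x⟩) = |⟨-x|ψ⟩|² = 4/68.
After stage 1 the state is |-x⟩; P(|+y⟩) = |⟨+y|-x⟩|² = 1/2.
Joint probability = 4/68 × 1/2 = 0.029.

0.029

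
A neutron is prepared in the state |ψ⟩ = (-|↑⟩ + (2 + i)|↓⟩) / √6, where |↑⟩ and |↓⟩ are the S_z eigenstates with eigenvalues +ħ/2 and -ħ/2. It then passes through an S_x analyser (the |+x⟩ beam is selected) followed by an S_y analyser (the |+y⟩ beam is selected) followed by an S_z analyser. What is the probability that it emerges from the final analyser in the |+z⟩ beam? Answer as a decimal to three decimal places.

First analyser (S_x): P(|+x⟩) = |⟨+x|ψ⟩|² = 2/12.
After stage 1 the state is |+x⟩; P(|+y⟩) = |⟨+y|+x⟩|² = 1/2.
After stage 2 the state is |+y⟩; P(|+z⟩) = |⟨+z|+y⟩|² = 1/2.
Joint probability = 2/12 × 1/2 × 1/2 = 0.042.

0.042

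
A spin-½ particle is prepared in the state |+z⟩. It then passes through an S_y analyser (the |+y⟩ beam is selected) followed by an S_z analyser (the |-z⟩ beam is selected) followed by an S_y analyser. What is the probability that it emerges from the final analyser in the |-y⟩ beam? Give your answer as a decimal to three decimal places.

First analyser (S_y): from |+z⟩, P(|+y⟩) = 1/2.
After stage 1 the state is |+y⟩; P(|-z⟩) = |⟨-z|+y⟩|² = 1/2.
After stage 2 the state is |-z⟩; P(|-y⟩) = |⟨-y|-z⟩|² = 1/2.
Joint probability = 1/2 × 1/2 × 1/2 = 0.125.

0.125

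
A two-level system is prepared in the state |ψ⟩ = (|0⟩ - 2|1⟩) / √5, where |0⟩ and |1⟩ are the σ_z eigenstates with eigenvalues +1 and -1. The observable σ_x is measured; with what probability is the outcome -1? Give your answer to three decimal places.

0.900

|-x⟩ = (|0⟩ - |1⟩)/√2, so ⟨-x|ψ⟩ = (3) / (√2·√5).
P = |3|² / 10 = 9/10.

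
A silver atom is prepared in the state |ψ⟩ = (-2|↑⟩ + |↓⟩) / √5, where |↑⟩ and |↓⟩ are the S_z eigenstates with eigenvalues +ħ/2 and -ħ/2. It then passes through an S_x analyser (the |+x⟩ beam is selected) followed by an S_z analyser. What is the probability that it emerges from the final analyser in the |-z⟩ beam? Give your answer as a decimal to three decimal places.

First analyser (S_x): P(|+x⟩) = |⟨+x|ψ⟩|² = 1/10.
After stage 1 the state is |+x⟩; P(|-z⟩) = |⟨-z|+x⟩|² = 1/2.
Joint probability = 1/10 × 1/2 = 0.050.

0.050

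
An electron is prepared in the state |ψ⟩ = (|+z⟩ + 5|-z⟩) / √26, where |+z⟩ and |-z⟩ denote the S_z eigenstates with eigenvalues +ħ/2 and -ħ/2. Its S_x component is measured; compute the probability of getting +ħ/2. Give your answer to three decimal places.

|+x⟩ = (|+z⟩ + |-z⟩)/√2, so ⟨+x|ψ⟩ = (6) / (√2·√26).
P = |6|² / 52 = 36/52.

0.692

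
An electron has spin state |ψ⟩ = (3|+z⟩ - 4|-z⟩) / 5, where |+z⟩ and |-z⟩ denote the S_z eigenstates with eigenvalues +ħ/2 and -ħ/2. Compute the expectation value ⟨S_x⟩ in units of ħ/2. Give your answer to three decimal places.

-0.960

⟨σ_x⟩ = 2 Re(a* b)/(|a|²+|b|²) with a = 3, b = -4.
a* b = -12, so ⟨σ_x⟩ = -24/25.
⟨S_x⟩ = (ħ/2)·⟨σ_x⟩.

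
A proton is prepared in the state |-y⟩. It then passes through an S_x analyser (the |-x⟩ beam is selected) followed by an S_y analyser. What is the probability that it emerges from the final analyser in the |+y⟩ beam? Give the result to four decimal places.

First analyser (S_x): from |-y⟩, P(|-x⟩) = 1/2.
After stage 1 the state is |-x⟩; P(|+y⟩) = |⟨+y|-x⟩|² = 1/2.
Joint probability = 1/2 × 1/2 = 0.2500.

0.2500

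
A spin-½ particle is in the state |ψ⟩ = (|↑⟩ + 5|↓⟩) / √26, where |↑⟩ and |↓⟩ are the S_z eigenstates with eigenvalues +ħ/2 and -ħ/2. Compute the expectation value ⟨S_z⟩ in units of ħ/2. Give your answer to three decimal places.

⟨σ_z⟩ = |a|² - |b|² divided by |a|²+|b|², with a, b the |↑⟩, |↓⟩ amplitudes.
= (1 - 25)/26 = -24/26.
⟨S_z⟩ = (ħ/2)·⟨σ_z⟩.

-0.923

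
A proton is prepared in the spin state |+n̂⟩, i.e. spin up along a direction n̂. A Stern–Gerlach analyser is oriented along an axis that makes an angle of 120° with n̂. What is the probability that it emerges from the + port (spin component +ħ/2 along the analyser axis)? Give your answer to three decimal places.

For spin-½, the probability of finding spin-up along an axis at angle θ to the initial spin direction is cos²(θ/2); spin-down is sin²(θ/2).
θ = 120°, so P = cos²(60°) ≈ 0.250.

0.250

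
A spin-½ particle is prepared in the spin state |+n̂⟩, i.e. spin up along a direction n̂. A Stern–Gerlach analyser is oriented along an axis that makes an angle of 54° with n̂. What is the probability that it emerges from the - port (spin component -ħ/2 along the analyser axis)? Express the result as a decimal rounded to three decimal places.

0.206

For spin-½, the probability of finding spin-up along an axis at angle θ to the initial spin direction is cos²(θ/2); spin-down is sin²(θ/2).
θ = 54°, so P = sin²(27°) ≈ 0.206.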